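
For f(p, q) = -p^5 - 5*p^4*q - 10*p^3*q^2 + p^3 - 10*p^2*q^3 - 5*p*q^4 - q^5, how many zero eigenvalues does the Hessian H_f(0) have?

2

The Hessian at 0 is [[0, 0], [0, 0]] of rank 0; hence corank 2.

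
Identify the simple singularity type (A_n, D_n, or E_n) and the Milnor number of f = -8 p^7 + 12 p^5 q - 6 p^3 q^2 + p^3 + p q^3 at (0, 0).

The Hessian of f at 0 is [[0, 0], [0, 0]] with rank 0, so corank 2. A Groebner basis of the Jacobian ideal J(f) in C{p,q} is {p^3, p*q^2, 3*p^2 + q^3}; counting standard monomials gives mu = 7. Corank 2; j^3 = p^3 is a perfect cube, so E-series; the 4-jet and mu = 7 give E_7.

Type E_{7}, Milnor number mu = 7.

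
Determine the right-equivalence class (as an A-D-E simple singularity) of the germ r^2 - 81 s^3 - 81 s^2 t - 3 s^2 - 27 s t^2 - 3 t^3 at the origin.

A_{2}

The Hessian of f at 0 is [[-6, 0, 0], [0, 0, 0], [0, 0, 2]] with rank 2, so corank 1. A Groebner basis of the Jacobian ideal J(f) in C{s,t,r} is {t^2, s, r}; counting standard monomials gives mu = 2. Corank 1: A-series; mu = 2 gives A_2.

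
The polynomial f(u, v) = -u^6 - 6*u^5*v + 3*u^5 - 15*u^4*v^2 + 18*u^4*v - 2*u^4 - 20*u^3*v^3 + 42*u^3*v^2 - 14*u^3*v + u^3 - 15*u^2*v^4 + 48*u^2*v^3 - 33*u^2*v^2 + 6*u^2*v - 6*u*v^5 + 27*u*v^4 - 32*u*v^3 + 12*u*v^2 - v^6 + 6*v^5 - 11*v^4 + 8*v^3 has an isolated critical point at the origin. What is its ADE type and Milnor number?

Type E_{6}, Milnor number mu = 6.

The Hessian of f at 0 has rank 0. Corank 2; j^3 = (u + 2*v)^3 is a perfect cube, so E-series; the 4-jet and mu = 6 give E_6.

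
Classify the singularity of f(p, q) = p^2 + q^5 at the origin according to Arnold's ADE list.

A_4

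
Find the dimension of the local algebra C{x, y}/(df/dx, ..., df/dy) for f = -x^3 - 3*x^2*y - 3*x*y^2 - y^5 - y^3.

The Hessian of f at 0 has rank 0. Corank 2; j^3 = -(x + y)^3 is a perfect cube, so E-series; the 5-jet and mu = 8 give E_8.

8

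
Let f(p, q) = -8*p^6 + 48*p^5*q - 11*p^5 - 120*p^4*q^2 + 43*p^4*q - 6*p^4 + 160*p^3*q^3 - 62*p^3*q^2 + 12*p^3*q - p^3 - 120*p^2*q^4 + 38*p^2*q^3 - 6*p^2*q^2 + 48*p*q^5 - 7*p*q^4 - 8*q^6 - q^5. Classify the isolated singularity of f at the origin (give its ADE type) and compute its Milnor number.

The Hessian of f at 0 has rank 0. Corank 2; j^3 = -p^3 is a perfect cube, so E-series; the 5-jet and mu = 8 give E_8.

Type E8, Milnor number mu = 8.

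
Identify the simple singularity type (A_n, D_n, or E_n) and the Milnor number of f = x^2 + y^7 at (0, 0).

The Hessian of f at 0 is [[2, 0], [0, 0]] with rank 1, so corank 1. A Groebner basis of the Jacobian ideal J(f) in C{x,y} is {y^6, x}; counting standard monomials gives mu = 6. Corank 1: A-series; mu = 6 gives A_6.

Type A_{6}, Milnor number mu = 6.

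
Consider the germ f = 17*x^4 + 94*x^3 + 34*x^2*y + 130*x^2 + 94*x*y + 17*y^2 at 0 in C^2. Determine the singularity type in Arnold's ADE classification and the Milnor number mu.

Type A_{1}, Milnor number mu = 1.

The Hessian of f at 0 is [[260, 94], [94, 34]] with rank 2, so corank 0. A Groebner basis of the Jacobian ideal J(f) in C{x,y} is {x, y}; counting standard monomials gives mu = 1. Corank 0: nondegenerate Morse point, so A_1.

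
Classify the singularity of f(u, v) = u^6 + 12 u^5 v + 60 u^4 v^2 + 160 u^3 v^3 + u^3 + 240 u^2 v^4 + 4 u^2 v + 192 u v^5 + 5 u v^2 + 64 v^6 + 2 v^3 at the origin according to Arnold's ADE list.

The Hessian of f at 0 is [[0, 0], [0, 0]] with rank 0, so corank 2. A Groebner basis of the Jacobian ideal J(f) in C{u,v} is {-u*v/6 + v^5 - v^2/6, u*v^2 + v^3, u^2 + 3*u*v + 2*v^2}; counting standard monomials gives mu = 7. Corank 2; j^3 = (u + v)^2*(u + 2*v) has shape L^2 M (L != M), so D-series; mu = 7 gives D_7.

D_{7}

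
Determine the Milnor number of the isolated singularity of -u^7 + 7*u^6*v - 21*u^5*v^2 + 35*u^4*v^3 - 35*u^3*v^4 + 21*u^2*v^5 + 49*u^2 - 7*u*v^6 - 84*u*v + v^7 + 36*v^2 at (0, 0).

The Hessian of f at 0 has rank 1. Corank 1: A-series; mu = 6 gives A_6.

6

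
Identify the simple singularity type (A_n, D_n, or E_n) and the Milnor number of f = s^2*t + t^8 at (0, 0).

Type D_9, Milnor number mu = 9.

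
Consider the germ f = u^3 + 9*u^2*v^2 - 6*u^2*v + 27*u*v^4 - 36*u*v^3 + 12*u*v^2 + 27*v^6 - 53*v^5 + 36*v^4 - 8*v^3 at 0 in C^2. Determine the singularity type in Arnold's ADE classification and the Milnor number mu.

Type E_8, Milnor number mu = 8.

The Hessian of f at 0 is [[0, 0], [0, 0]] with rank 0, so corank 2. A Groebner basis of the Jacobian ideal J(f) in C{u,v} is {v^4, u^3 - 6*u^2*v - 2*u^2 + 8*u*v + 16*v^3 - 8*v^2, u^2/6 + u*v^2 - 2*u*v/3 - 2*v^3 + 2*v^2/3}; counting standard monomials gives mu = 8. Corank 2; j^3 = (u - 2*v)^3 is a perfect cube, so E-series; the 5-jet and mu = 8 give E_8.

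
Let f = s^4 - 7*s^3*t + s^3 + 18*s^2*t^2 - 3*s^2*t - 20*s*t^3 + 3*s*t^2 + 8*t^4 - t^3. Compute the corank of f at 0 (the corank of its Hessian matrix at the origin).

Hessian at 0 has rank 0.

2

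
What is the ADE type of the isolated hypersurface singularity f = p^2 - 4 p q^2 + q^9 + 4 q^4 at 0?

A8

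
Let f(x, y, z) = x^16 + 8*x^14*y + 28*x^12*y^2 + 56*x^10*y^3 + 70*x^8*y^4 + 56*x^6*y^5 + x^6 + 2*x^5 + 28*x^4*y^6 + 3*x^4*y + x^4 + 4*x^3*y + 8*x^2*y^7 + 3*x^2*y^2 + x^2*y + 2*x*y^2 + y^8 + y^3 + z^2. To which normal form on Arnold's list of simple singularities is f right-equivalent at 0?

D9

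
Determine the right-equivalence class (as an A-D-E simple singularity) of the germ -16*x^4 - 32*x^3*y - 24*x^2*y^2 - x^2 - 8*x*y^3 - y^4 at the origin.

The Hessian of f at 0 has rank 1. Corank 1: A-series; mu = 3 gives A_3.

A3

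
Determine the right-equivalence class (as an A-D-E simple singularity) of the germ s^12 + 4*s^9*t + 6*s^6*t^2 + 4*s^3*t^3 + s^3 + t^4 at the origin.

E_6

The Hessian of f at 0 is [[0, 0], [0, 0]] with rank 0, so corank 2. A Groebner basis of the Jacobian ideal J(f) in C{s,t} is {t^3, s^2}; counting standard monomials gives mu = 6. Corank 2; j^3 = s^3 is a perfect cube, so E-series; the 4-jet and mu = 6 give E_6.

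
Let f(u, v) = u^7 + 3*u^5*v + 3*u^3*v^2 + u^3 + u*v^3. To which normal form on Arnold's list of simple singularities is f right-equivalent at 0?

The Hessian of f at 0 is [[0, 0], [0, 0]] with rank 0, so corank 2. A Groebner basis of the Jacobian ideal J(f) in C{u,v} is {u^3, u*v^2, 3*u^2 + v^3}; counting standard monomials gives mu = 7. Corank 2; j^3 = u^3 is a perfect cube, so E-series; the 4-jet and mu = 7 give E_7.

E_{7}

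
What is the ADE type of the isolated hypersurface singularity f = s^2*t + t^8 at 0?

D_{9}

The Hessian of f at 0 has rank 0. Corank 2; j^3 = s^2*t has shape L^2 M (L != M), so D-series; mu = 9 gives D_9.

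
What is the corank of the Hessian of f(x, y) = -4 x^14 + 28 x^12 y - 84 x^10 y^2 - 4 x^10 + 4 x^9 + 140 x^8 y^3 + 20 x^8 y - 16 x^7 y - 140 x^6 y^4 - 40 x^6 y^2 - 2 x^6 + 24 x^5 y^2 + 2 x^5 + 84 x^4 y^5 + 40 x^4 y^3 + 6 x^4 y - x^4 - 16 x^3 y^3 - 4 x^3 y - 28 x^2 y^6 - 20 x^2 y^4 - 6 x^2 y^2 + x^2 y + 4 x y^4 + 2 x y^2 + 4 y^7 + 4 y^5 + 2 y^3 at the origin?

The Hessian at 0 is [[0, 0], [0, 0]] of rank 0; hence corank 2.

2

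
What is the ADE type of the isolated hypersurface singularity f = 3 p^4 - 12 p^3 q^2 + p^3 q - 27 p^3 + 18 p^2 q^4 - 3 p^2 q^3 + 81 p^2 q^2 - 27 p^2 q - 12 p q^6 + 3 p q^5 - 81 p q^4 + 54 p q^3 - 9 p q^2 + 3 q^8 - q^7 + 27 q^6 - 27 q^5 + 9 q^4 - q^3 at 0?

E_7

The Hessian of f at 0 has rank 0. Corank 2; j^3 = -(3*p + q)^3 is a perfect cube, so E-series; the 4-jet and mu = 7 give E_7.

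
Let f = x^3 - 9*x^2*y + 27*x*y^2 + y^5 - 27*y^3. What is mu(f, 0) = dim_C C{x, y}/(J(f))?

8

The Hessian of f at 0 is [[0, 0], [0, 0]] with rank 0, so corank 2. A Groebner basis of the Jacobian ideal J(f) in C{x,y} is {y^4, x^2 - 6*x*y + 9*y^2}; counting standard monomials gives mu = 8. Corank 2; j^3 = (x - 3*y)^3 is a perfect cube, so E-series; the 5-jet and mu = 8 give E_8.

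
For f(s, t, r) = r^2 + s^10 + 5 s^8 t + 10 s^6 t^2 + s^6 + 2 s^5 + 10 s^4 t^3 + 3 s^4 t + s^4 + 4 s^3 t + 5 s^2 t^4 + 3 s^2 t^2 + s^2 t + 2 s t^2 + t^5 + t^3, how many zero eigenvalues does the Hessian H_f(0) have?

2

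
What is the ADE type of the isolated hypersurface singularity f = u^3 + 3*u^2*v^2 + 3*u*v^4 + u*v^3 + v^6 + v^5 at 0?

The Hessian of f at 0 has rank 0. Corank 2; j^3 = u^3 is a perfect cube, so E-series; the 4-jet and mu = 7 give E_7.

E_7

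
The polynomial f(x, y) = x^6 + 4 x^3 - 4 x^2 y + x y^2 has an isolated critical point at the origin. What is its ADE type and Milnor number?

Type D_7, Milnor number mu = 7.

The Hessian of f at 0 is [[0, 0], [0, 0]] with rank 0, so corank 2. A Groebner basis of the Jacobian ideal J(f) in C{x,y} is {-32*x*y/3 + y^5 + 16*y^2/3, x*y^2 - y^3/2, x^2 - x*y/2}; counting standard monomials gives mu = 7. Corank 2; j^3 = x*(2*x - y)^2 has shape L^2 M (L != M), so D-series; mu = 7 gives D_7.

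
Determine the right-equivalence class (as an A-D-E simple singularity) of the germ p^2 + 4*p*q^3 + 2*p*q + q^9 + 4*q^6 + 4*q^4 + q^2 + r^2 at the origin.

The Hessian of f at 0 is [[2, 2, 0], [2, 2, 0], [0, 0, 2]] with rank 2, so corank 1. A Groebner basis of the Jacobian ideal J(f) in C{p,q,r} is {p^2*q^2 - p^2 - 3*p*q/2 - q^2/2, p^3 + 3*p^2*q + 3*p*q^2 - p/2 - q/2, p/2 + q^3 + q/2, r}; counting standard monomials gives mu = 8. Corank 1: A-series; mu = 8 gives A_8.

A8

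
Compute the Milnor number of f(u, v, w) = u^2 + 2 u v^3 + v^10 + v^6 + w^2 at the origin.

9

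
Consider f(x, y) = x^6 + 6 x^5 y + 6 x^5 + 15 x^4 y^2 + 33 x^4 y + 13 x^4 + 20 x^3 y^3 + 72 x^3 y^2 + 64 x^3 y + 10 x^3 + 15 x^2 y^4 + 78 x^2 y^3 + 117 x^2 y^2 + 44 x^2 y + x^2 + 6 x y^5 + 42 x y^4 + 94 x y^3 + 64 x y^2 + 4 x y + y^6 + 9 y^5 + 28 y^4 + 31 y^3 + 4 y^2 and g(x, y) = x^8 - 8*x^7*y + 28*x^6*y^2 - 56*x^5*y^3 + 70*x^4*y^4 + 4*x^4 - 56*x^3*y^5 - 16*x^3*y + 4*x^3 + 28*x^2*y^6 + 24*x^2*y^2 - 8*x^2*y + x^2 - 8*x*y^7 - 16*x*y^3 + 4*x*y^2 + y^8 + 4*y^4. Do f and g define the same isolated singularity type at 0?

No.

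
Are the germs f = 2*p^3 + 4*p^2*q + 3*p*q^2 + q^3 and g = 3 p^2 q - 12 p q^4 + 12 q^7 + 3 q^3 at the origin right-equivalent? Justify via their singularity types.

Yes.

The Hessian of f at 0 has rank 0. Corank 2; j^3 = (p + q)*(2*p^2 + 2*p*q + q^2) splits into three distinct lines over C (the quadratic factor has nonzero discriminant), so D_4. The Hessian of g at 0 has rank 0. Corank 2; j^3 = 3*q*(p^2 + q^2) splits into three distinct lines over C (the quadratic factor has nonzero discriminant), so D_4. Both have type D_4, hence right-equivalent.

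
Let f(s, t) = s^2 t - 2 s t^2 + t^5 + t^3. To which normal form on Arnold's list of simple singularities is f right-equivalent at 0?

The Hessian of f at 0 has rank 0. Corank 2; j^3 = t*(s - t)^2 has shape L^2 M (L != M), so D-series; mu = 6 gives D_6.

D_6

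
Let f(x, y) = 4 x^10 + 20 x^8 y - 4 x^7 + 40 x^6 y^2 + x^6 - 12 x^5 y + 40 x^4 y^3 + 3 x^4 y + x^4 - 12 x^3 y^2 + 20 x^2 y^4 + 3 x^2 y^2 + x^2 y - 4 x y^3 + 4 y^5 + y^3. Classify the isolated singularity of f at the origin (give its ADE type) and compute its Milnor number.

Type D4, Milnor number mu = 4.

The Hessian of f at 0 has rank 0. Corank 2; j^3 = y*(x^2 + y^2) splits into three distinct lines over C (the quadratic factor has nonzero discriminant), so D_4.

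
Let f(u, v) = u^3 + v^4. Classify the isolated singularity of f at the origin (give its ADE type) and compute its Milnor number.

Type E_{6}, Milnor number mu = 6.

The Hessian of f at 0 has rank 0. Corank 2; j^3 = u^3 is a perfect cube, so E-series; the 4-jet and mu = 6 give E_6.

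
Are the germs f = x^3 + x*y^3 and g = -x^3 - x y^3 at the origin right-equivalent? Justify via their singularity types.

The Hessian of f at 0 is [[0, 0], [0, 0]] with rank 0, so corank 2. A Groebner basis of the Jacobian ideal J(f) in C{x,y} is {x^3, x*y^2, 3*x^2 + y^3}; counting standard monomials gives mu = 7. Corank 2; j^3 = x^3 is a perfect cube, so E-series; the 4-jet and mu = 7 give E_7. The Hessian of g at 0 is [[0, 0], [0, 0]] with rank 0, so corank 2. A Groebner basis of the Jacobian ideal J(g) in C{x,y} is {x^3, x*y^2, 3*x^2 + y^3}; counting standard monomials gives mu = 7. Corank 2; j^3 = -x^3 is a perfect cube, so E-series; the 4-jet and mu = 7 give E_7. Both have type E_7, hence right-equivalent.

Yes.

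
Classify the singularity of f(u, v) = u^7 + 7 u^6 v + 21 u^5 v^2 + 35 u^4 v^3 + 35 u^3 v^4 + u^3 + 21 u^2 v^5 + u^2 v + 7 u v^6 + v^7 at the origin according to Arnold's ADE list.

The Hessian of f at 0 has rank 0. Corank 2; j^3 = u^2*(u + v) has shape L^2 M (L != M), so D-series; mu = 8 gives D_8.

D_8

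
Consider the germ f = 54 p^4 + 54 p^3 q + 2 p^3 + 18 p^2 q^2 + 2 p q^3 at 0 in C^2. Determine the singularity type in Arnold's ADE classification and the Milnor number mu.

Type E_{7}, Milnor number mu = 7.

The Hessian of f at 0 is [[0, 0], [0, 0]] with rank 0, so corank 2. A Groebner basis of the Jacobian ideal J(f) in C{p,q} is {p^2/3 + q^4 + q^3/9, p^3, p^2*q - p^2/9 - q^3/27, 2*p^2/3 + p*q^2 + 2*q^3/9}; counting standard monomials gives mu = 7. Corank 2; j^3 = 2*p^3 is a perfect cube, so E-series; the 4-jet and mu = 7 give E_7.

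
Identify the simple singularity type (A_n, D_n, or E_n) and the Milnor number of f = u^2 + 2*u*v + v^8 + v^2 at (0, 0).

Type A_{7}, Milnor number mu = 7.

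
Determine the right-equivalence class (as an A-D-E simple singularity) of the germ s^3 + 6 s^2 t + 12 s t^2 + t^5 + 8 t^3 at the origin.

E_8

The Hessian of f at 0 has rank 0. Corank 2; j^3 = (s + 2*t)^3 is a perfect cube, so E-series; the 5-jet and mu = 8 give E_8.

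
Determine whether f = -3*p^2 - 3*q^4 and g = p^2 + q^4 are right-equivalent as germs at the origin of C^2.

The Hessian of f at 0 is [[-6, 0], [0, 0]] with rank 1, so corank 1. A Groebner basis of the Jacobian ideal J(f) in C{p,q} is {q^3, p}; counting standard monomials gives mu = 3. Corank 1: A-series; mu = 3 gives A_3. The Hessian of g at 0 is [[2, 0], [0, 0]] with rank 1, so corank 1. A Groebner basis of the Jacobian ideal J(g) in C{p,q} is {q^3, p}; counting standard monomials gives mu = 3. Corank 1: A-series; mu = 3 gives A_3. Both have type A_3, hence right-equivalent.

Yes.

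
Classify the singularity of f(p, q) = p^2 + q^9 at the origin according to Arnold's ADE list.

The Hessian of f at 0 has rank 1. Corank 1: A-series; mu = 8 gives A_8.

A_{8}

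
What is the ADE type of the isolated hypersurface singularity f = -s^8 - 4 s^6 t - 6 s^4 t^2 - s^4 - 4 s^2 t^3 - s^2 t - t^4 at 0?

D_5

The Hessian of f at 0 has rank 0. Corank 2; j^3 = -s^2*t has shape L^2 M (L != M), so D-series; mu = 5 gives D_5.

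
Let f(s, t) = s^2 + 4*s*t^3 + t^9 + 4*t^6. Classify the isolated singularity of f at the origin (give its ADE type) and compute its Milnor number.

The Hessian of f at 0 has rank 1. Corank 1: A-series; mu = 8 gives A_8.

Type A8, Milnor number mu = 8.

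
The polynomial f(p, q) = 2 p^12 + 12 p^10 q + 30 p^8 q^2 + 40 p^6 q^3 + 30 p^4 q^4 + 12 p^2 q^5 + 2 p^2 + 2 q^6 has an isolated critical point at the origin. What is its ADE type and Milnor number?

The Hessian of f at 0 has rank 1. Corank 1: A-series; mu = 5 gives A_5.

Type A_5, Milnor number mu = 5.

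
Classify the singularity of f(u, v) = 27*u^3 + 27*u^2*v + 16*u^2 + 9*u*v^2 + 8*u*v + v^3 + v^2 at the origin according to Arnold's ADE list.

The Hessian of f at 0 has rank 1. Corank 1: A-series; mu = 2 gives A_2.

A_{2}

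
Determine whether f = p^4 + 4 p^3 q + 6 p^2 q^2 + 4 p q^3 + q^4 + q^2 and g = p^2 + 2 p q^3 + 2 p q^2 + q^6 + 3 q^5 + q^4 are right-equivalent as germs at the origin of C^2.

No.

The Hessian of f at 0 is [[0, 0], [0, 2]] with rank 1, so corank 1. A Groebner basis of the Jacobian ideal J(f) in C{p,q} is {p^3, q}; counting standard monomials gives mu = 3. Corank 1: A-series; mu = 3 gives A_3. The Hessian of g at 0 is [[2, 0], [0, 0]] with rank 1, so corank 1. A Groebner basis of the Jacobian ideal J(g) in C{p,q} is {p + q^3 + q^2, p^2, p*q - p - q^2}; counting standard monomials gives mu = 4. Corank 1: A-series; mu = 4 gives A_4. f is A_3 but g is A_4, hence not right-equivalent.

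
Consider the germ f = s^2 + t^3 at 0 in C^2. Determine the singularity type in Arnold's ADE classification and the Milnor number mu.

Type A2, Milnor number mu = 2.

The Hessian of f at 0 is [[2, 0], [0, 0]] with rank 1, so corank 1. A Groebner basis of the Jacobian ideal J(f) in C{s,t} is {t^2, s}; counting standard monomials gives mu = 2. Corank 1: A-series; mu = 2 gives A_2.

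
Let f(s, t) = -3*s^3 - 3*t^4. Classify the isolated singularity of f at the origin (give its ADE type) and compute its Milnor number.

Type E6, Milnor number mu = 6.

The Hessian of f at 0 has rank 0. Corank 2; j^3 = -3*s^3 is a perfect cube, so E-series; the 4-jet and mu = 6 give E_6.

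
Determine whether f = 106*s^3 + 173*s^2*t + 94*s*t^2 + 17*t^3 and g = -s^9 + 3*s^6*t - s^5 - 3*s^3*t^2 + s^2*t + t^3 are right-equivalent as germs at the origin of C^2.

Yes.

The Hessian of f at 0 is [[0, 0], [0, 0]] with rank 0, so corank 2. A Groebner basis of the Jacobian ideal J(f) in C{s,t} is {t^3, s^2 - 13*t^2/37, s*t + 22*t^2/37}; counting standard monomials gives mu = 4. Corank 2; j^3 = (2*s + t)*(53*s^2 + 60*s*t + 17*t^2) splits into three distinct lines over C (the quadratic factor has nonzero discriminant), so D_4. The Hessian of g at 0 is [[0, 0], [0, 0]] with rank 0, so corank 2. A Groebner basis of the Jacobian ideal J(g) in C{s,t} is {t^3, s^2 + 3*t^2, s*t}; counting standard monomials gives mu = 4. Corank 2; j^3 = t*(s^2 + t^2) splits into three distinct lines over C (the quadratic factor has nonzero discriminant), so D_4. Both have type D_4, hence right-equivalent.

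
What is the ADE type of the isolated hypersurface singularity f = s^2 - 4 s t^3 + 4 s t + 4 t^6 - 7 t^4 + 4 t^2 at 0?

A_{3}

The Hessian of f at 0 has rank 1. Corank 1: A-series; mu = 3 gives A_3.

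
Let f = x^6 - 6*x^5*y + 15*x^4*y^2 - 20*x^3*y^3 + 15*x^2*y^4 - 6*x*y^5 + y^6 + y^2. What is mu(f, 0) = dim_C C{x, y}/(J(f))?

5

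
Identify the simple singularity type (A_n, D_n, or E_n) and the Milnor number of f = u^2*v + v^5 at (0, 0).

Type D_{6}, Milnor number mu = 6.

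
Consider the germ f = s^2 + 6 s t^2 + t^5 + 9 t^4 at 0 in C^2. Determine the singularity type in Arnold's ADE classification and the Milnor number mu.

Type A4, Milnor number mu = 4.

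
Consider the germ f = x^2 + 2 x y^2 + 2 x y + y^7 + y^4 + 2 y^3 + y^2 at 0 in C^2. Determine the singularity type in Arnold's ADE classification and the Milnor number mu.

Type A_{6}, Milnor number mu = 6.

The Hessian of f at 0 is [[2, 2], [2, 2]] with rank 1, so corank 1. A Groebner basis of the Jacobian ideal J(f) in C{x,y} is {x^3 + 3*x^2*y - 3*x^2 - 4*x*y + x + y, x + y^2 + y}; counting standard monomials gives mu = 6. Corank 1: A-series; mu = 6 gives A_6.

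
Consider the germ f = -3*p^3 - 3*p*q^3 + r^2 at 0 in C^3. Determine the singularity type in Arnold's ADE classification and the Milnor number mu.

The Hessian of f at 0 has rank 1. Corank 2; j^3 = -3*p^3 is a perfect cube, so E-series; the 4-jet and mu = 7 give E_7.

Type E_{7}, Milnor number mu = 7.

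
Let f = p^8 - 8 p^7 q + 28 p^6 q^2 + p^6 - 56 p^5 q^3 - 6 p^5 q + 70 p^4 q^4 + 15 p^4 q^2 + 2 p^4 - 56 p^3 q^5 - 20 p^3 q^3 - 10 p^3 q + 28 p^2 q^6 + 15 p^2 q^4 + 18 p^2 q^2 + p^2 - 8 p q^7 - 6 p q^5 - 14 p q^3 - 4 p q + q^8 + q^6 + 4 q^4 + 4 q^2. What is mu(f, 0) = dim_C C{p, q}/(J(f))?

The Hessian of f at 0 is [[2, -4], [-4, 8]] with rank 1, so corank 1. A Groebner basis of the Jacobian ideal J(f) in C{p,q} is {-3*p^2 + 13*p*q + q^4 - 14*q^2, p^3 + 4*p - 4*q^3 - 8*q, p^2*q + 4*p/3 - 8*q^3/3 - 8*q/3, p*q^2 + p/3 - 5*q^3/3 - 2*q/3}; counting standard monomials gives mu = 7. Corank 1: A-series; mu = 7 gives A_7.

7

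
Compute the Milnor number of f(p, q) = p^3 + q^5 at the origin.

8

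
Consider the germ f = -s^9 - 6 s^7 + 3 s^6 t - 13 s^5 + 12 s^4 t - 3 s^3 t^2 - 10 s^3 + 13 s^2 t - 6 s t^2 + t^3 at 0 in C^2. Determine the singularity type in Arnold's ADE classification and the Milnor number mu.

The Hessian of f at 0 is [[0, 0], [0, 0]] with rank 0, so corank 2. A Groebner basis of the Jacobian ideal J(f) in C{s,t} is {t^3, s^2 - 3*t^2/11, s*t - 6*t^2/11}; counting standard monomials gives mu = 4. Corank 2; j^3 = -(2*s - t)*(5*s^2 - 4*s*t + t^2) splits into three distinct lines over C (the quadratic factor has nonzero discriminant), so D_4.

Type D_{4}, Milnor number mu = 4.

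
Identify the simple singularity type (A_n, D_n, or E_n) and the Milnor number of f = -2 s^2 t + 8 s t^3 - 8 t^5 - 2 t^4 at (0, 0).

Type D_{5}, Milnor number mu = 5.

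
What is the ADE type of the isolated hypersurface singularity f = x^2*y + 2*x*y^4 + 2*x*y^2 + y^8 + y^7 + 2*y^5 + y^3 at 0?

D9

The Hessian of f at 0 is [[0, 0], [0, 0]] with rank 0, so corank 2. A Groebner basis of the Jacobian ideal J(f) in C{x,y} is {x^2*y^2 - 16*x^2*y - 2*x^2 - 32*x*y^2 - 3*x*y - 16*y^3 - y^2, 8*x^2*y + x^2 + x*y^3 + 16*x*y^2 + x*y + 8*y^3, x*y + y^4 + y^2, x^3 + 3*x^2*y + 3*x*y^2 + y^3}; counting standard monomials gives mu = 9. Corank 2; j^3 = y*(x + y)^2 has shape L^2 M (L != M), so D-series; mu = 9 gives D_9.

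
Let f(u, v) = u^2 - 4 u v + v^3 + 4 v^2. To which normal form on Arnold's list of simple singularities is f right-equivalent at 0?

A2

The Hessian of f at 0 has rank 1. Corank 1: A-series; mu = 2 gives A_2.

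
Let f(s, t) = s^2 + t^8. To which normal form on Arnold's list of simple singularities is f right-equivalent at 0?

The Hessian of f at 0 is [[2, 0], [0, 0]] with rank 1, so corank 1. A Groebner basis of the Jacobian ideal J(f) in C{s,t} is {t^7, s}; counting standard monomials gives mu = 7. Corank 1: A-series; mu = 7 gives A_7.

A_{7}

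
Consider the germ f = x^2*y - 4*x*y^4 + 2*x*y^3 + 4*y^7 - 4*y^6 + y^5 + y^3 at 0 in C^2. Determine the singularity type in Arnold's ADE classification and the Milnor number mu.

The Hessian of f at 0 has rank 0. Corank 2; j^3 = y*(x^2 + y^2) splits into three distinct lines over C (the quadratic factor has nonzero discriminant), so D_4.

Type D_4, Milnor number mu = 4.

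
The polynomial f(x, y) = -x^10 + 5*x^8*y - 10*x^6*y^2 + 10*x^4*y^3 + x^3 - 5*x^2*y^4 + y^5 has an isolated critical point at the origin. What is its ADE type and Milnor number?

Type E8, Milnor number mu = 8.

The Hessian of f at 0 is [[0, 0], [0, 0]] with rank 0, so corank 2. A Groebner basis of the Jacobian ideal J(f) in C{x,y} is {y^4, x^2}; counting standard monomials gives mu = 8. Corank 2; j^3 = x^3 is a perfect cube, so E-series; the 5-jet and mu = 8 give E_8.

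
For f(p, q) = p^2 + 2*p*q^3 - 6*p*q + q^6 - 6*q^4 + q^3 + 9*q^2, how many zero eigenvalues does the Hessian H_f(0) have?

1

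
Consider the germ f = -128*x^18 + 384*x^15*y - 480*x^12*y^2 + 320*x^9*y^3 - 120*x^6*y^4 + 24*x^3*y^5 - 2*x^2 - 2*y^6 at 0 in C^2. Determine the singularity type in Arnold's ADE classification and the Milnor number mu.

Type A5, Milnor number mu = 5.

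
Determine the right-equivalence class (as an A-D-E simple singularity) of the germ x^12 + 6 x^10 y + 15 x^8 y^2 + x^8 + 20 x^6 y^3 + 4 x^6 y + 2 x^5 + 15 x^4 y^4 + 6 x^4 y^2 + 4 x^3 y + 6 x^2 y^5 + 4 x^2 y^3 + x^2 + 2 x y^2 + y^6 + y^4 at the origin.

A5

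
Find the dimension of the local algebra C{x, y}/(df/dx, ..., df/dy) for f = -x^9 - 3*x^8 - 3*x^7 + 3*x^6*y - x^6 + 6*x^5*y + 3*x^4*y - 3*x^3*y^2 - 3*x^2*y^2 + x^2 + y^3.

The Hessian of f at 0 is [[2, 0], [0, 0]] with rank 1, so corank 1. A Groebner basis of the Jacobian ideal J(f) in C{x,y} is {y^2, x}; counting standard monomials gives mu = 2. Corank 1: A-series; mu = 2 gives A_2.

2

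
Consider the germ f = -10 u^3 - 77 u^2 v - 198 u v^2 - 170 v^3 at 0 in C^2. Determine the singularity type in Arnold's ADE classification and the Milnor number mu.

The Hessian of f at 0 has rank 0. Corank 2; j^3 = -(2*u + 5*v)*(5*u^2 + 26*u*v + 34*v^2) splits into three distinct lines over C (the quadratic factor has nonzero discriminant), so D_4.

Type D_4, Milnor number mu = 4.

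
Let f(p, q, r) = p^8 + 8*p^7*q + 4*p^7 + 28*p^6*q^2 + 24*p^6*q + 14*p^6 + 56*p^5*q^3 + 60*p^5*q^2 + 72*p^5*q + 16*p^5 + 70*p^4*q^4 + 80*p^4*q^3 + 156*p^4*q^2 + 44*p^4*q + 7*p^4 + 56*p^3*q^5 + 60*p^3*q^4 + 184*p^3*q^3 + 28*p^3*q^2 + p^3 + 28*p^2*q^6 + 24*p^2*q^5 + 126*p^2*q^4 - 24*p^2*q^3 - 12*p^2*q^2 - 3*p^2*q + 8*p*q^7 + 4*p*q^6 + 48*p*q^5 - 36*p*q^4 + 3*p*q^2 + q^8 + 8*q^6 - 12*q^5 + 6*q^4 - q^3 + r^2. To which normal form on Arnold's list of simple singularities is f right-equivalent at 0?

E_{6}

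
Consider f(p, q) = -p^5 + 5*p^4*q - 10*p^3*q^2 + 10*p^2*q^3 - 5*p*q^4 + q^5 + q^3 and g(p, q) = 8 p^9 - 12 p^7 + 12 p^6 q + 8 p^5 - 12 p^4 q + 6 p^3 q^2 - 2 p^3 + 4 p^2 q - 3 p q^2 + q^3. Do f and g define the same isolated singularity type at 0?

No.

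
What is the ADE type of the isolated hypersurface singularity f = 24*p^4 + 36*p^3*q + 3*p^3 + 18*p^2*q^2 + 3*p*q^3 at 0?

E7

The Hessian of f at 0 has rank 0. Corank 2; j^3 = 3*p^3 is a perfect cube, so E-series; the 4-jet and mu = 7 give E_7.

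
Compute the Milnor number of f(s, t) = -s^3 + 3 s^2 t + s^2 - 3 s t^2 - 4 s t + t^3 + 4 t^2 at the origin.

2

The Hessian of f at 0 is [[2, -4], [-4, 8]] with rank 1, so corank 1. A Groebner basis of the Jacobian ideal J(f) in C{s,t} is {t^2, s - 2*t}; counting standard monomials gives mu = 2. Corank 1: A-series; mu = 2 gives A_2.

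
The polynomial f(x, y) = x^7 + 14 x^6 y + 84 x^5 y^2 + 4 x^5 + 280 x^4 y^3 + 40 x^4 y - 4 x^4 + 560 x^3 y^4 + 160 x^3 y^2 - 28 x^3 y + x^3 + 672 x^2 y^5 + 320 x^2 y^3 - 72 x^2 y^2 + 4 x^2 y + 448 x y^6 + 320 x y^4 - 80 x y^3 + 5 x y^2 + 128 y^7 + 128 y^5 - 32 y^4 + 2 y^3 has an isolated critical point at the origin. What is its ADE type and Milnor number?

Type D8, Milnor number mu = 8.

The Hessian of f at 0 has rank 0. Corank 2; j^3 = (x + y)^2*(x + 2*y) has shape L^2 M (L != M), so D-series; mu = 8 gives D_8.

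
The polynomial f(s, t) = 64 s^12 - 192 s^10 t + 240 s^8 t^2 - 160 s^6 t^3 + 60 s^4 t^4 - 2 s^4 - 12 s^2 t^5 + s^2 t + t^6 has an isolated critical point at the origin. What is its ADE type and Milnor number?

Type D_7, Milnor number mu = 7.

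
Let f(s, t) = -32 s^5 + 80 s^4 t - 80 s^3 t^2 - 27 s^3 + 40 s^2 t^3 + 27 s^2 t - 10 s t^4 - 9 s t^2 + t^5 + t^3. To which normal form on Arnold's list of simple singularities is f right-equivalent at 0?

E8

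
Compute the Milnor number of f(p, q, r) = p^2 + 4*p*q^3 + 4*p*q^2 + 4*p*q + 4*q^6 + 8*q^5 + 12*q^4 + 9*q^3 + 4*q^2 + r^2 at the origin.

2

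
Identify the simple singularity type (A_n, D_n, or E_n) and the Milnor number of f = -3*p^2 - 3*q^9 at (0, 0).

Type A_8, Milnor number mu = 8.

The Hessian of f at 0 has rank 1. Corank 1: A-series; mu = 8 gives A_8.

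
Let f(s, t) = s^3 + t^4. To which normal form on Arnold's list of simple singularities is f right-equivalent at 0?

The Hessian of f at 0 is [[0, 0], [0, 0]] with rank 0, so corank 2. A Groebner basis of the Jacobian ideal J(f) in C{s,t} is {t^3, s^2}; counting standard monomials gives mu = 6. Corank 2; j^3 = s^3 is a perfect cube, so E-series; the 4-jet and mu = 6 give E_6.

E6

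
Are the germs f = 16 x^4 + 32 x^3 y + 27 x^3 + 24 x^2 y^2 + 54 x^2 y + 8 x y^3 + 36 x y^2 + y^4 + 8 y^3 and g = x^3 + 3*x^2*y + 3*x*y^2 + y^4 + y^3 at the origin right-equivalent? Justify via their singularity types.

Yes.

The Hessian of f at 0 has rank 0. Corank 2; j^3 = (3*x + 2*y)^3 is a perfect cube, so E-series; the 4-jet and mu = 6 give E_6. The Hessian of g at 0 has rank 0. Corank 2; j^3 = (x + y)^3 is a perfect cube, so E-series; the 4-jet and mu = 6 give E_6. Both have type E_6, hence right-equivalent.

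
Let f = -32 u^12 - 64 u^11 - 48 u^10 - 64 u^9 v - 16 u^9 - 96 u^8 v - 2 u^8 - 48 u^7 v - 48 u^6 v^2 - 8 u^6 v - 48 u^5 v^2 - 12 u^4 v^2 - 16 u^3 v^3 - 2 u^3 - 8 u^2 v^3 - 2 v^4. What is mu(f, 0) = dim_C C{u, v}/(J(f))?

The Hessian of f at 0 has rank 0. Corank 2; j^3 = -2*u^3 is a perfect cube, so E-series; the 4-jet and mu = 6 give E_6.

6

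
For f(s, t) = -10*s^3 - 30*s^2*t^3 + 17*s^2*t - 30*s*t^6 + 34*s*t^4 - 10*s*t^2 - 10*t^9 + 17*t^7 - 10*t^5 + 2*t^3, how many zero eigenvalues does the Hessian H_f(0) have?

Hessian at 0 has rank 0.

2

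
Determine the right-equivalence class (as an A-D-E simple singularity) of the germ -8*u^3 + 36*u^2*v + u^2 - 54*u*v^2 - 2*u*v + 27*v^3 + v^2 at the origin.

A_2

The Hessian of f at 0 is [[2, -2], [-2, 2]] with rank 1, so corank 1. A Groebner basis of the Jacobian ideal J(f) in C{u,v} is {v^2, u - v}; counting standard monomials gives mu = 2. Corank 1: A-series; mu = 2 gives A_2.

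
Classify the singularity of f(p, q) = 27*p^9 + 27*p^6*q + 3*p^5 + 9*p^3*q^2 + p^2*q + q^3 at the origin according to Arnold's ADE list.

The Hessian of f at 0 is [[0, 0], [0, 0]] with rank 0, so corank 2. A Groebner basis of the Jacobian ideal J(f) in C{p,q} is {q^3, p^2 + 3*q^2, p*q}; counting standard monomials gives mu = 4. Corank 2; j^3 = q*(p^2 + q^2) splits into three distinct lines over C (the quadratic factor has nonzero discriminant), so D_4.

D4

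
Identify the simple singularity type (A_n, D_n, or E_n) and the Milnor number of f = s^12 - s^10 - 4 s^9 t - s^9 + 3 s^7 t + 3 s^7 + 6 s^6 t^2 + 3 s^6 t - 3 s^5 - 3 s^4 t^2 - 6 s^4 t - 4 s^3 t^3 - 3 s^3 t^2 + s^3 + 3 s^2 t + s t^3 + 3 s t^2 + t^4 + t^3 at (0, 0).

Type E_{7}, Milnor number mu = 7.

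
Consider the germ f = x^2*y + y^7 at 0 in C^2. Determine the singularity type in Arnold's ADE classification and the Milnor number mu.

The Hessian of f at 0 is [[0, 0], [0, 0]] with rank 0, so corank 2. A Groebner basis of the Jacobian ideal J(f) in C{x,y} is {x^2/7 + y^6, x^3, x*y}; counting standard monomials gives mu = 8. Corank 2; j^3 = x^2*y has shape L^2 M (L != M), so D-series; mu = 8 gives D_8.

Type D_8, Milnor number mu = 8.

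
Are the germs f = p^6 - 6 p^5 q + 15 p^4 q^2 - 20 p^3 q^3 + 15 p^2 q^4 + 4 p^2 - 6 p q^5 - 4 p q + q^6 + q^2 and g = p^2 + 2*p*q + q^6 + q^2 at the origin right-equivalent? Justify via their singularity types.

The Hessian of f at 0 is [[8, -4], [-4, 2]] with rank 1, so corank 1. A Groebner basis of the Jacobian ideal J(f) in C{p,q} is {q^5, p - q/2}; counting standard monomials gives mu = 5. Corank 1: A-series; mu = 5 gives A_5. The Hessian of g at 0 is [[2, 2], [2, 2]] with rank 1, so corank 1. A Groebner basis of the Jacobian ideal J(g) in C{p,q} is {q^5, p + q}; counting standard monomials gives mu = 5. Corank 1: A-series; mu = 5 gives A_5. Both have type A_5, hence right-equivalent.

Yes.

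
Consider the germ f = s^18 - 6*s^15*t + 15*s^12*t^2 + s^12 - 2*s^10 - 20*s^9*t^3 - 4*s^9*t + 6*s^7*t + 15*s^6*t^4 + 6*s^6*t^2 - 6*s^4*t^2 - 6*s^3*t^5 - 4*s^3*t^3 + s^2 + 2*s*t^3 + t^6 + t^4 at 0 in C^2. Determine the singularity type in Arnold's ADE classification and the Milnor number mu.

The Hessian of f at 0 has rank 1. Corank 1: A-series; mu = 3 gives A_3.

Type A3, Milnor number mu = 3.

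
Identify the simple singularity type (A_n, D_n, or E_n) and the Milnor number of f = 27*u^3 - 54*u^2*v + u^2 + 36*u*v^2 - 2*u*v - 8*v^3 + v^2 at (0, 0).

The Hessian of f at 0 is [[2, -2], [-2, 2]] with rank 1, so corank 1. A Groebner basis of the Jacobian ideal J(f) in C{u,v} is {v^2, u - v}; counting standard monomials gives mu = 2. Corank 1: A-series; mu = 2 gives A_2.

Type A2, Milnor number mu = 2.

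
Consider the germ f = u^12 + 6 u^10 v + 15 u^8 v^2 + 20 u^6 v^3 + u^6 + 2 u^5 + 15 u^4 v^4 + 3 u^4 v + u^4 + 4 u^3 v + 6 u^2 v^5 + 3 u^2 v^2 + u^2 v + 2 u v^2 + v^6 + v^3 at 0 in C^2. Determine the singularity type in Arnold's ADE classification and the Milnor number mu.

The Hessian of f at 0 is [[0, 0], [0, 0]] with rank 0, so corank 2. A Groebner basis of the Jacobian ideal J(f) in C{u,v} is {-5*u^2/9 - 8*u*v/9 + v^4 + 2*v^3/9 - v^2/3, u^3 - u^2/3 - 7*u*v/3 - 2*v^3/3 - 2*v^2, u^2*v + u*v + v^2, u^2/9 + u*v^2 - 2*u*v/9 + 5*v^3/9 - v^2/3}; counting standard monomials gives mu = 7. Corank 2; j^3 = v*(u + v)^2 has shape L^2 M (L != M), so D-series; mu = 7 gives D_7.

Type D_{7}, Milnor number mu = 7.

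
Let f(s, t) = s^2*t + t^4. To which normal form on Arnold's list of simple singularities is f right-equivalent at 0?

D_5

The Hessian of f at 0 has rank 0. Corank 2; j^3 = s^2*t has shape L^2 M (L != M), so D-series; mu = 5 gives D_5.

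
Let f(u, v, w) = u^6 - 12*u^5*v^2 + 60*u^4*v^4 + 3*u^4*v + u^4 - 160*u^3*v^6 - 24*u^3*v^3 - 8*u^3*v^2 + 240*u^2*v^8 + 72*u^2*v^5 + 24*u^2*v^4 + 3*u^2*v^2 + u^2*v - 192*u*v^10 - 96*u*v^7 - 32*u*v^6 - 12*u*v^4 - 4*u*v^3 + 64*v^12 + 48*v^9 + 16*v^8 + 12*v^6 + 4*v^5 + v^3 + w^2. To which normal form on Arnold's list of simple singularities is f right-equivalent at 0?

D_4

The Hessian of f at 0 is [[0, 0, 0], [0, 0, 0], [0, 0, 2]] with rank 1, so corank 2. A Groebner basis of the Jacobian ideal J(f) in C{u,v,w} is {v^3, u^2 + 3*v^2, u*v, w}; counting standard monomials gives mu = 4. Corank 2; j^3 = v*(u^2 + v^2) splits into three distinct lines over C (the quadratic factor has nonzero discriminant), so D_4.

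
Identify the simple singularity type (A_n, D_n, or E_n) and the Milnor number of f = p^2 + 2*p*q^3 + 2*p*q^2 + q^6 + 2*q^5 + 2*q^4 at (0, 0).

Type A_3, Milnor number mu = 3.

The Hessian of f at 0 is [[2, 0], [0, 0]] with rank 1, so corank 1. A Groebner basis of the Jacobian ideal J(f) in C{p,q} is {p^2, p*q, p + q^2}; counting standard monomials gives mu = 3. Corank 1: A-series; mu = 3 gives A_3.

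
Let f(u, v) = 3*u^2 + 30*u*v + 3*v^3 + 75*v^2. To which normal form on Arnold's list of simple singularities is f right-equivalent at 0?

The Hessian of f at 0 has rank 1. Corank 1: A-series; mu = 2 gives A_2.

A_2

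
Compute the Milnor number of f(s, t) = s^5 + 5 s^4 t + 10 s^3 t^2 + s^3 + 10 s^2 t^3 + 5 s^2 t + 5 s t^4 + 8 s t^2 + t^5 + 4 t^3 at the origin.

6

The Hessian of f at 0 has rank 0. Corank 2; j^3 = (s + t)*(s + 2*t)^2 has shape L^2 M (L != M), so D-series; mu = 6 gives D_6.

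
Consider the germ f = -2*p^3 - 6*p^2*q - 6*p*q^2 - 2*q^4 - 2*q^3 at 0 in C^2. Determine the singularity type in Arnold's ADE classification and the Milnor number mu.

Type E6, Milnor number mu = 6.

The Hessian of f at 0 is [[0, 0], [0, 0]] with rank 0, so corank 2. A Groebner basis of the Jacobian ideal J(f) in C{p,q} is {q^3, p^2 + 2*p*q + q^2}; counting standard monomials gives mu = 6. Corank 2; j^3 = -2*(p + q)^3 is a perfect cube, so E-series; the 4-jet and mu = 6 give E_6.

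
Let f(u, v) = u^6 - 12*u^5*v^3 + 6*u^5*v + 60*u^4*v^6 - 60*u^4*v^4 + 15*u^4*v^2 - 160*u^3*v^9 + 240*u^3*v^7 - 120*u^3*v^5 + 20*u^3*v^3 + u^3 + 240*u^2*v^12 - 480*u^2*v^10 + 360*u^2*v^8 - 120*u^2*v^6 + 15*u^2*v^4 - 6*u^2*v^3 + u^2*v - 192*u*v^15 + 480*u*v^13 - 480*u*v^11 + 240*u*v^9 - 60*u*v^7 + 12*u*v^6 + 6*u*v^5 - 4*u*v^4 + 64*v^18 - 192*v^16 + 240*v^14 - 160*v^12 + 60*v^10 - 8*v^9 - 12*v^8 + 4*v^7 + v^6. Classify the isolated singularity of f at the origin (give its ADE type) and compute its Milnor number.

Type D7, Milnor number mu = 7.

The Hessian of f at 0 has rank 0. Corank 2; j^3 = u^2*(u + v) has shape L^2 M (L != M), so D-series; mu = 7 gives D_7.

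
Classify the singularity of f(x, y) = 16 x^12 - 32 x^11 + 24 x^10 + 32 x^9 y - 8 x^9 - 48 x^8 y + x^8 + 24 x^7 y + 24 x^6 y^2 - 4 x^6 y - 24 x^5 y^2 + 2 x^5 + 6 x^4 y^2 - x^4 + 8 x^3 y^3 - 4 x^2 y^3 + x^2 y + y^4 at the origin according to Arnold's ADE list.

The Hessian of f at 0 has rank 0. Corank 2; j^3 = x^2*y has shape L^2 M (L != M), so D-series; mu = 5 gives D_5.

D5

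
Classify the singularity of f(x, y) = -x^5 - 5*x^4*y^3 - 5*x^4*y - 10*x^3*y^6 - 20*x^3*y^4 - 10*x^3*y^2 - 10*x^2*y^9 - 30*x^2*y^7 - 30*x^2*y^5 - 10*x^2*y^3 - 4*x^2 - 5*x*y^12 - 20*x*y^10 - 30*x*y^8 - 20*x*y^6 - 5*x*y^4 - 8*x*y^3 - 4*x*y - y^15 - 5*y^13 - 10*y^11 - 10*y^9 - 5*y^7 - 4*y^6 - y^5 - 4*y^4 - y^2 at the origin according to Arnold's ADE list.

A4

The Hessian of f at 0 has rank 1. Corank 1: A-series; mu = 4 gives A_4.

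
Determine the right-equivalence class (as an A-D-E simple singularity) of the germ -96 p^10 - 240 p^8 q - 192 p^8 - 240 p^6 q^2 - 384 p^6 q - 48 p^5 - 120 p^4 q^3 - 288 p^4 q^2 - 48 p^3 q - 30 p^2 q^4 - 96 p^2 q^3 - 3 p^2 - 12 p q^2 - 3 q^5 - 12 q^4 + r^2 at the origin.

A_4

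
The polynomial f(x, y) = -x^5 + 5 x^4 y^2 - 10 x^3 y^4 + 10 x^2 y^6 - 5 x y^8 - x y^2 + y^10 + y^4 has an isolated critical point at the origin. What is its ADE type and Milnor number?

Type D6, Milnor number mu = 6.

The Hessian of f at 0 has rank 0. Corank 2; j^3 = -x*y^2 has shape L^2 M (L != M), so D-series; mu = 6 gives D_6.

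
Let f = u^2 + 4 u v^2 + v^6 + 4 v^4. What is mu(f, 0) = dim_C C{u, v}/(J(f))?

The Hessian of f at 0 has rank 1. Corank 1: A-series; mu = 5 gives A_5.

5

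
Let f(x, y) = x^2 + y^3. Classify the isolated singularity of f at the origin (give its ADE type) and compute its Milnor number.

Type A2, Milnor number mu = 2.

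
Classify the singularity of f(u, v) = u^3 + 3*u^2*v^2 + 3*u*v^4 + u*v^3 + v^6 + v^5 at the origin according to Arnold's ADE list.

E_7

The Hessian of f at 0 has rank 0. Corank 2; j^3 = u^3 is a perfect cube, so E-series; the 4-jet and mu = 7 give E_7.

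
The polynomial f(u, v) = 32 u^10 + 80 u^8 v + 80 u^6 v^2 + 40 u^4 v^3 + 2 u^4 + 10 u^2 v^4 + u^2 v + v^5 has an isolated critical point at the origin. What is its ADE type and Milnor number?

Type D_{6}, Milnor number mu = 6.

The Hessian of f at 0 has rank 0. Corank 2; j^3 = u^2*v has shape L^2 M (L != M), so D-series; mu = 6 gives D_6.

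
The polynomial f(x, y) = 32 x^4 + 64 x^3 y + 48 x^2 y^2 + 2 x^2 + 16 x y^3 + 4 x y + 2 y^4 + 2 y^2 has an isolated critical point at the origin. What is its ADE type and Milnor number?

Type A3, Milnor number mu = 3.

The Hessian of f at 0 is [[4, 4], [4, 4]] with rank 1, so corank 1. A Groebner basis of the Jacobian ideal J(f) in C{x,y} is {y^3, x + y}; counting standard monomials gives mu = 3. Corank 1: A-series; mu = 3 gives A_3.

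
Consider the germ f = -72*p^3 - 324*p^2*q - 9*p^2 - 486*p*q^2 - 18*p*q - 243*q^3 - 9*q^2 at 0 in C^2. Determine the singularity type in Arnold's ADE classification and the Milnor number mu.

Type A_2, Milnor number mu = 2.

The Hessian of f at 0 has rank 1. Corank 1: A-series; mu = 2 gives A_2.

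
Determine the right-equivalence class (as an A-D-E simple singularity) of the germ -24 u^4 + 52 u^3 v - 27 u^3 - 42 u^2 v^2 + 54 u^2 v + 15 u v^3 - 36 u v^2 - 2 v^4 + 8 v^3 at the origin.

E_{7}

The Hessian of f at 0 has rank 0. Corank 2; j^3 = -(3*u - 2*v)^3 is a perfect cube, so E-series; the 4-jet and mu = 7 give E_7.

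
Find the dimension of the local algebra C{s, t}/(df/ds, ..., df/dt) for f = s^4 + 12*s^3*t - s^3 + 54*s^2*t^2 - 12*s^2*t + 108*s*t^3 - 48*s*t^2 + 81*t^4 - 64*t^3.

6

The Hessian of f at 0 is [[0, 0], [0, 0]] with rank 0, so corank 2. A Groebner basis of the Jacobian ideal J(f) in C{s,t} is {t^4, s*t^2 + 11*t^3/3, s^2 + 8*s*t + 16*t^2}; counting standard monomials gives mu = 6. Corank 2; j^3 = -(s + 4*t)^3 is a perfect cube, so E-series; the 4-jet and mu = 6 give E_6.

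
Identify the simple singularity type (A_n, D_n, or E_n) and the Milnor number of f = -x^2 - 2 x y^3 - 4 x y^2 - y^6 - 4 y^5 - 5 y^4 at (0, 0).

Type A3, Milnor number mu = 3.

The Hessian of f at 0 is [[-2, 0], [0, 0]] with rank 1, so corank 1. A Groebner basis of the Jacobian ideal J(f) in C{x,y} is {x^2, x*y, x/2 + y^2}; counting standard monomials gives mu = 3. Corank 1: A-series; mu = 3 gives A_3.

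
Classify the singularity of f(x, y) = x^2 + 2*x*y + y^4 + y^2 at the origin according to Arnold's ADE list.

A_3

The Hessian of f at 0 has rank 1. Corank 1: A-series; mu = 3 gives A_3.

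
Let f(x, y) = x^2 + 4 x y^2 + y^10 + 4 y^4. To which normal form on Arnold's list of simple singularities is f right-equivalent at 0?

The Hessian of f at 0 is [[2, 0], [0, 0]] with rank 1, so corank 1. A Groebner basis of the Jacobian ideal J(f) in C{x,y} is {x^5, x^4*y, x/2 + y^2}; counting standard monomials gives mu = 9. Corank 1: A-series; mu = 9 gives A_9.

A_{9}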